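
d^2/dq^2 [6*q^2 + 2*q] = 12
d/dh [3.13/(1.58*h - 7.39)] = -4.9454/(1.58*h - 7.39)^2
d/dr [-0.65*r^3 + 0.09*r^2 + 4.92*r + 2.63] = -1.95*r^2 + 0.18*r + 4.92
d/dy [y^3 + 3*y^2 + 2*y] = 3*y^2 + 6*y + 2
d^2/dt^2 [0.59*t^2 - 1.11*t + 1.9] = 1.18000000000000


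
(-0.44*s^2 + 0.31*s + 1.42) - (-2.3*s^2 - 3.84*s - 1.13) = 1.86*s^2 + 4.15*s + 2.55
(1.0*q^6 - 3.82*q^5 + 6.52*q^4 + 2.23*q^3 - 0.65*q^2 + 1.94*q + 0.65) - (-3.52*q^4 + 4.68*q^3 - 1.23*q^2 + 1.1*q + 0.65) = 1.0*q^6 - 3.82*q^5 + 10.04*q^4 - 2.45*q^3 + 0.58*q^2 + 0.84*q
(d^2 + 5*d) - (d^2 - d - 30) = 6*d + 30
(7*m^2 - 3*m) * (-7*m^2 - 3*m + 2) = -49*m^4 + 23*m^2 - 6*m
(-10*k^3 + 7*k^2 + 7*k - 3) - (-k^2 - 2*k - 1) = -10*k^3 + 8*k^2 + 9*k - 2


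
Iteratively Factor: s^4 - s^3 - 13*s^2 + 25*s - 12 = (s + 4)*(s^3 - 5*s^2 + 7*s - 3) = (s - 1)*(s + 4)*(s^2 - 4*s + 3) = (s - 3)*(s - 1)*(s + 4)*(s - 1)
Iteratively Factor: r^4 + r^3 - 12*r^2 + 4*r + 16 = (r - 2)*(r^3 + 3*r^2 - 6*r - 8) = (r - 2)*(r + 4)*(r^2 - r - 2) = (r - 2)^2*(r + 4)*(r + 1)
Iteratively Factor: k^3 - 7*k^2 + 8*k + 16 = (k + 1)*(k^2 - 8*k + 16) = (k - 4)*(k + 1)*(k - 4)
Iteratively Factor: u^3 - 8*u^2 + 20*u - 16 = (u - 4)*(u^2 - 4*u + 4) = (u - 4)*(u - 2)*(u - 2)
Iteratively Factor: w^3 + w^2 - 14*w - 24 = (w + 3)*(w^2 - 2*w - 8) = (w + 2)*(w + 3)*(w - 4)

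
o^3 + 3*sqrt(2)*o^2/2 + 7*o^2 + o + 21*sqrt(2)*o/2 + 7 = (o + 7)*(o + sqrt(2)/2)*(o + sqrt(2))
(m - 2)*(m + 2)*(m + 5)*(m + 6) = m^4 + 11*m^3 + 26*m^2 - 44*m - 120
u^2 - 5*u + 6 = (u - 3)*(u - 2)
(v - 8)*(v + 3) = v^2 - 5*v - 24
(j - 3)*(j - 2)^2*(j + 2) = j^4 - 5*j^3 + 2*j^2 + 20*j - 24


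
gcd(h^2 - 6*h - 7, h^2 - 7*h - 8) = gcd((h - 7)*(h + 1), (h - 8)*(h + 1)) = h + 1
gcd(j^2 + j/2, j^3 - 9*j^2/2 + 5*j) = j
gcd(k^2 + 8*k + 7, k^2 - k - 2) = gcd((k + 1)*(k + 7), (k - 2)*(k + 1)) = k + 1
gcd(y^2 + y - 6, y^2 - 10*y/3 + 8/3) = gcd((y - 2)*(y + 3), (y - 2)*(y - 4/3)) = y - 2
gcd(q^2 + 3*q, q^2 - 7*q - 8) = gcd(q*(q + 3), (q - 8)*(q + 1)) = 1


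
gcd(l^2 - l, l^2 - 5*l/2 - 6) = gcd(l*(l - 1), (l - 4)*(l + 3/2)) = 1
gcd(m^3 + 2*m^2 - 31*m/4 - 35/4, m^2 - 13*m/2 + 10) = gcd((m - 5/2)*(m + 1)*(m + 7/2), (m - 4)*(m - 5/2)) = m - 5/2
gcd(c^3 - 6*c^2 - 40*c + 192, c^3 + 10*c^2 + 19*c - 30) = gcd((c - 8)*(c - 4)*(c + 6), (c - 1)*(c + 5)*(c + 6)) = c + 6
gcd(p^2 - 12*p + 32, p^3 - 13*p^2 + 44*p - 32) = p^2 - 12*p + 32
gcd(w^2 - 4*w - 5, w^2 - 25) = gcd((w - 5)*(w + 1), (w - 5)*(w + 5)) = w - 5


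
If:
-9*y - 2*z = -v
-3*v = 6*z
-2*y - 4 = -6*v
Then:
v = 18/25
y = 4/25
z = -9/25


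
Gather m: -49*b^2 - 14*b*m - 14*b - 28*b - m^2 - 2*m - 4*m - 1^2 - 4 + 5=-49*b^2 - 42*b - m^2 + m*(-14*b - 6)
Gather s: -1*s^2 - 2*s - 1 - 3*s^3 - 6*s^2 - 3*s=-3*s^3 - 7*s^2 - 5*s - 1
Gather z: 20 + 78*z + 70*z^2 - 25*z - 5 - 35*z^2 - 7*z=35*z^2 + 46*z + 15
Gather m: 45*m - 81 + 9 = 45*m - 72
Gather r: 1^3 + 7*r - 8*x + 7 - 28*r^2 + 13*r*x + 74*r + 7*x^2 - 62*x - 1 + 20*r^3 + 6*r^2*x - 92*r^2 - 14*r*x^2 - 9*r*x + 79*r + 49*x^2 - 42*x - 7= 20*r^3 + r^2*(6*x - 120) + r*(-14*x^2 + 4*x + 160) + 56*x^2 - 112*x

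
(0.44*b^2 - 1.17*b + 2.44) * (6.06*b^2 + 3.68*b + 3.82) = 2.6664*b^4 - 5.471*b^3 + 12.1616*b^2 + 4.5098*b + 9.3208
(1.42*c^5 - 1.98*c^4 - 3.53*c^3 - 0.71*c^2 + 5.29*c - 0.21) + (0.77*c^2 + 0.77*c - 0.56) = 1.42*c^5 - 1.98*c^4 - 3.53*c^3 + 0.0600000000000001*c^2 + 6.06*c - 0.77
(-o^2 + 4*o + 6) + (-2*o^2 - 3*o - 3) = -3*o^2 + o + 3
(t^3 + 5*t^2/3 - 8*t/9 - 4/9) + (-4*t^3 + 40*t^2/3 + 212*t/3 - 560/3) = -3*t^3 + 15*t^2 + 628*t/9 - 1684/9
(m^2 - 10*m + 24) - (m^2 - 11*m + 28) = m - 4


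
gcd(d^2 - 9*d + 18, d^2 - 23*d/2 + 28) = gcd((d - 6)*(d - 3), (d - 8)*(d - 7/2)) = 1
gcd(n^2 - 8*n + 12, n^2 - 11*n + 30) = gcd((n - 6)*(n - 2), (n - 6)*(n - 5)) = n - 6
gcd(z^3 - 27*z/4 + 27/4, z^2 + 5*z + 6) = z + 3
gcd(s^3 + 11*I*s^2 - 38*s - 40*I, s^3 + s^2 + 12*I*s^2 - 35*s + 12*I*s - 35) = s + 5*I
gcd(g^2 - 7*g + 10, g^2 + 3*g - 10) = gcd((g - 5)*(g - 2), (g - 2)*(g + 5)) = g - 2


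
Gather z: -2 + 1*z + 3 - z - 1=0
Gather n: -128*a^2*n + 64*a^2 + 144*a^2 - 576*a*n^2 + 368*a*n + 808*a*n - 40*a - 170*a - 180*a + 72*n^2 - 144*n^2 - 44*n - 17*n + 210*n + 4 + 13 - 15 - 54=208*a^2 - 390*a + n^2*(-576*a - 72) + n*(-128*a^2 + 1176*a + 149) - 52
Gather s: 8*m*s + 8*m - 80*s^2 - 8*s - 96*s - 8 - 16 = 8*m - 80*s^2 + s*(8*m - 104) - 24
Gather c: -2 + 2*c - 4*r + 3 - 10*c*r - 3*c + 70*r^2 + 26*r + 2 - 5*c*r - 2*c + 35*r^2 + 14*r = c*(-15*r - 3) + 105*r^2 + 36*r + 3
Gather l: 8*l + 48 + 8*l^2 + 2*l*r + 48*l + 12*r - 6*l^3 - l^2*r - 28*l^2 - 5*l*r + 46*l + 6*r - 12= -6*l^3 + l^2*(-r - 20) + l*(102 - 3*r) + 18*r + 36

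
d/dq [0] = 0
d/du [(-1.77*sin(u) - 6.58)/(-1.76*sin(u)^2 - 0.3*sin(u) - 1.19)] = (-3.1152*sin(u)^2 - 23.1616*sin(u) + 0.1323)*cos(u)/(3.0976*sin(u)^4 + 1.056*sin(u)^3 + 4.2788*sin(u)^2 + 0.714*sin(u) + 1.4161)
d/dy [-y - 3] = -1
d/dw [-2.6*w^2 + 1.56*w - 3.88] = 1.56 - 5.2*w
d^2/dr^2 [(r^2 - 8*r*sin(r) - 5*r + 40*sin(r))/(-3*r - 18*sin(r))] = 14*(-r^3*sin(r) + 5*r^2*sin(r) - 3*r^2*cos(2*r) - 9*r^2 + 12*r*sin(2*r) + 10*r*cos(r) + 15*r*cos(2*r) + 45*r - 10*sin(r) - 30*sin(2*r) + 6*cos(2*r) - 6)/(3*(r + 6*sin(r))^3)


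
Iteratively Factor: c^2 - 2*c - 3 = (c + 1)*(c - 3)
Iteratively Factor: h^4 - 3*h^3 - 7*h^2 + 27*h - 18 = (h - 2)*(h^3 - h^2 - 9*h + 9) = (h - 3)*(h - 2)*(h^2 + 2*h - 3) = (h - 3)*(h - 2)*(h - 1)*(h + 3)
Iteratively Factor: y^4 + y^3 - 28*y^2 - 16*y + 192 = (y - 4)*(y^3 + 5*y^2 - 8*y - 48) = (y - 4)*(y + 4)*(y^2 + y - 12) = (y - 4)*(y - 3)*(y + 4)*(y + 4)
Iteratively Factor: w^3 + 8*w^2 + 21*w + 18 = (w + 2)*(w^2 + 6*w + 9) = (w + 2)*(w + 3)*(w + 3)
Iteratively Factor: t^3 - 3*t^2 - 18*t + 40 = (t + 4)*(t^2 - 7*t + 10) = (t - 5)*(t + 4)*(t - 2)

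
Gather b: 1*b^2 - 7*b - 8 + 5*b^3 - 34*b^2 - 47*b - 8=5*b^3 - 33*b^2 - 54*b - 16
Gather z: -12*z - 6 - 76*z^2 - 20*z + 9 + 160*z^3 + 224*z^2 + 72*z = 160*z^3 + 148*z^2 + 40*z + 3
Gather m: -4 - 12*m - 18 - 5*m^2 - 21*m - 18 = -5*m^2 - 33*m - 40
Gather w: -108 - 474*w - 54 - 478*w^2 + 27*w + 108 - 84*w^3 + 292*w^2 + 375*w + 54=-84*w^3 - 186*w^2 - 72*w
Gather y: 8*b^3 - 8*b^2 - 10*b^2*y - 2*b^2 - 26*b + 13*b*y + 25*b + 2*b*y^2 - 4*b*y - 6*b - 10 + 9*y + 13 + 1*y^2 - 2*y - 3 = 8*b^3 - 10*b^2 - 7*b + y^2*(2*b + 1) + y*(-10*b^2 + 9*b + 7)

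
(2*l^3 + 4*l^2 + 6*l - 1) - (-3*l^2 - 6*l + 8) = 2*l^3 + 7*l^2 + 12*l - 9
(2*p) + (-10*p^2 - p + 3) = -10*p^2 + p + 3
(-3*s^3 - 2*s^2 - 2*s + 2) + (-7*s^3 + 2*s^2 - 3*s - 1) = -10*s^3 - 5*s + 1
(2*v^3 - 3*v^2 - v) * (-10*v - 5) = -20*v^4 + 20*v^3 + 25*v^2 + 5*v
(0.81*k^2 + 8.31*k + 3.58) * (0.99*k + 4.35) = 0.8019*k^3 + 11.7504*k^2 + 39.6927*k + 15.573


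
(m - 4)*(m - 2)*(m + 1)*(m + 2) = m^4 - 3*m^3 - 8*m^2 + 12*m + 16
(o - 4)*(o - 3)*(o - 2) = o^3 - 9*o^2 + 26*o - 24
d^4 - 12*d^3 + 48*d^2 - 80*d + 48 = (d - 6)*(d - 2)^3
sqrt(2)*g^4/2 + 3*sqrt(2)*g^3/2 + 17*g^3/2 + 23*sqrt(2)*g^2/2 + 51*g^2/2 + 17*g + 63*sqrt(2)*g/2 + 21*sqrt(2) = (g + 1)*(g + 3*sqrt(2)/2)*(g + 7*sqrt(2))*(sqrt(2)*g/2 + sqrt(2))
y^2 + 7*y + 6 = (y + 1)*(y + 6)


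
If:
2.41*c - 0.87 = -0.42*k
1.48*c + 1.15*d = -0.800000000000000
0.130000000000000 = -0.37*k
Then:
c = 0.42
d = -1.24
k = -0.35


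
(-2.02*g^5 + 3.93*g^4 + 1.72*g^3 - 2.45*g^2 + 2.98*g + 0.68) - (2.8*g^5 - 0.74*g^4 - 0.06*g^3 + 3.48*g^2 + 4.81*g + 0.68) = -4.82*g^5 + 4.67*g^4 + 1.78*g^3 - 5.93*g^2 - 1.83*g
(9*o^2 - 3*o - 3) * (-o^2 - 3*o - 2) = -9*o^4 - 24*o^3 - 6*o^2 + 15*o + 6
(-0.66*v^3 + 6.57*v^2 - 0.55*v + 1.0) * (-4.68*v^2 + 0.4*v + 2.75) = 3.0888*v^5 - 31.0116*v^4 + 3.387*v^3 + 13.1675*v^2 - 1.1125*v + 2.75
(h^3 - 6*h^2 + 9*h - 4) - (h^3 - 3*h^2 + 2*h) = -3*h^2 + 7*h - 4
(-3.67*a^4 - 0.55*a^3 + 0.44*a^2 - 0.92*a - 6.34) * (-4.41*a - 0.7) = 16.1847*a^5 + 4.9945*a^4 - 1.5554*a^3 + 3.7492*a^2 + 28.6034*a + 4.438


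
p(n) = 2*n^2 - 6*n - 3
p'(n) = 4*n - 6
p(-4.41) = 62.36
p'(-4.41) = -23.64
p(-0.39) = -0.36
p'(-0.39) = -7.56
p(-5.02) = 77.52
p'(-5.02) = -26.08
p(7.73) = 70.13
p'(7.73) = 24.92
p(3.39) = -0.36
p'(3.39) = 7.56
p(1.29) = -7.41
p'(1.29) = -0.84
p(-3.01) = 33.18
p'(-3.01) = -18.04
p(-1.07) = 5.71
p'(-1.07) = -10.28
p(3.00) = -3.00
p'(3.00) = 6.00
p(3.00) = -3.00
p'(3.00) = 6.00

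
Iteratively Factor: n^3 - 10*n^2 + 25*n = (n)*(n^2 - 10*n + 25) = n*(n - 5)*(n - 5)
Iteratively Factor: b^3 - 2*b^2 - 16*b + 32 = (b - 2)*(b^2 - 16) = (b - 4)*(b - 2)*(b + 4)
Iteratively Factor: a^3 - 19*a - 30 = (a + 3)*(a^2 - 3*a - 10) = (a - 5)*(a + 3)*(a + 2)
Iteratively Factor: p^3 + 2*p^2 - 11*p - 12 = (p + 4)*(p^2 - 2*p - 3) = (p + 1)*(p + 4)*(p - 3)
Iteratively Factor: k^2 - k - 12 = (k + 3)*(k - 4)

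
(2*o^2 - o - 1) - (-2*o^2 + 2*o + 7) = 4*o^2 - 3*o - 8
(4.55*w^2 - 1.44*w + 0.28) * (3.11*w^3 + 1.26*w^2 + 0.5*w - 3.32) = 14.1505*w^5 + 1.2546*w^4 + 1.3314*w^3 - 15.4732*w^2 + 4.9208*w - 0.9296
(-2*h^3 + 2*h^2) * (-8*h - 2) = 16*h^4 - 12*h^3 - 4*h^2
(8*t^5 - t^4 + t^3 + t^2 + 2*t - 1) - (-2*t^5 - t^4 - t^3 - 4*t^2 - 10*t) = 10*t^5 + 2*t^3 + 5*t^2 + 12*t - 1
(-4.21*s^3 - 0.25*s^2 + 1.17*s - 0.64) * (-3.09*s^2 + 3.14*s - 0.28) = 13.0089*s^5 - 12.4469*s^4 - 3.2215*s^3 + 5.7214*s^2 - 2.3372*s + 0.1792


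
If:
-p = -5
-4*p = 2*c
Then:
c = -10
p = 5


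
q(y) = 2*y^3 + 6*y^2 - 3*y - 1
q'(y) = 6*y^2 + 12*y - 3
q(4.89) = 361.66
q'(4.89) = 199.15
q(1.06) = 4.94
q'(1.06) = 16.46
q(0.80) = 1.46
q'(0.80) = 10.44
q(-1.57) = 10.76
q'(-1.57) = -7.05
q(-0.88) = 4.92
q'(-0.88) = -8.91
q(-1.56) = 10.69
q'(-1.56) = -7.12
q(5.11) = 407.21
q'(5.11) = 214.99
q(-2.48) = 12.84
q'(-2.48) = 4.14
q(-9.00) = -946.00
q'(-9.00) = 375.00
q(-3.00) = 8.00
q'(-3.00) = 15.00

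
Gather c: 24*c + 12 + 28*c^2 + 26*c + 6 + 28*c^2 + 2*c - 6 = 56*c^2 + 52*c + 12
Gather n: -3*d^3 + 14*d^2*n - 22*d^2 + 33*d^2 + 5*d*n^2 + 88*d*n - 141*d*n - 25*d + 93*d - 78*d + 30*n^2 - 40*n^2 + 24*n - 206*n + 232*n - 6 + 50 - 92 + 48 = -3*d^3 + 11*d^2 - 10*d + n^2*(5*d - 10) + n*(14*d^2 - 53*d + 50)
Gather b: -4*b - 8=-4*b - 8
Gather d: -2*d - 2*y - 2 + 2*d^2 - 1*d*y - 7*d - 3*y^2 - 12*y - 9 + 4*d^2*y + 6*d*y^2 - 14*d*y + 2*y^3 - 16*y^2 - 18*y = d^2*(4*y + 2) + d*(6*y^2 - 15*y - 9) + 2*y^3 - 19*y^2 - 32*y - 11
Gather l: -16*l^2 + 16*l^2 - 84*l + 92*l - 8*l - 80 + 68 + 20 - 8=0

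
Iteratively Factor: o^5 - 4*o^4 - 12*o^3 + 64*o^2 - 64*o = (o - 4)*(o^4 - 12*o^2 + 16*o) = (o - 4)*(o - 2)*(o^3 + 2*o^2 - 8*o) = (o - 4)*(o - 2)*(o + 4)*(o^2 - 2*o) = o*(o - 4)*(o - 2)*(o + 4)*(o - 2)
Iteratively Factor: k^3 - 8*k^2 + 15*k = (k - 5)*(k^2 - 3*k) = (k - 5)*(k - 3)*(k)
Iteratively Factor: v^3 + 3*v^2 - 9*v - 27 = (v + 3)*(v^2 - 9) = (v + 3)^2*(v - 3)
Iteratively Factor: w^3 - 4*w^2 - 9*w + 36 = (w - 4)*(w^2 - 9) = (w - 4)*(w + 3)*(w - 3)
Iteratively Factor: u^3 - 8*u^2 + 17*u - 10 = (u - 2)*(u^2 - 6*u + 5) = (u - 5)*(u - 2)*(u - 1)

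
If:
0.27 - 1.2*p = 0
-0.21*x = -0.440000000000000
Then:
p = 0.22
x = 2.10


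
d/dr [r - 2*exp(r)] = 1 - 2*exp(r)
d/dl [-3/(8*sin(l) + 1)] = 24*cos(l)/(8*sin(l) + 1)^2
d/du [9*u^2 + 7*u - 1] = 18*u + 7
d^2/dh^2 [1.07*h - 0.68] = 0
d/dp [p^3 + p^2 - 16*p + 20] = 3*p^2 + 2*p - 16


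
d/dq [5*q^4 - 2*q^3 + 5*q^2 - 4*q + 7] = 20*q^3 - 6*q^2 + 10*q - 4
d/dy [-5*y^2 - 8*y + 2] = -10*y - 8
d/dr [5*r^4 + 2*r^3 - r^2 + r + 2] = 20*r^3 + 6*r^2 - 2*r + 1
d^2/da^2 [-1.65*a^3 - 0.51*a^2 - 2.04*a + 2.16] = -9.9*a - 1.02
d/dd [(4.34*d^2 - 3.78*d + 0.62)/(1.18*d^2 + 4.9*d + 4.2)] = (25.7264*d^2 + 34.9928*d - 18.914)/(1.3924*d^4 + 11.564*d^3 + 33.922*d^2 + 41.16*d + 17.64)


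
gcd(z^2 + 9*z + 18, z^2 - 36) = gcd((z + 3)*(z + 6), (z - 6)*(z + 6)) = z + 6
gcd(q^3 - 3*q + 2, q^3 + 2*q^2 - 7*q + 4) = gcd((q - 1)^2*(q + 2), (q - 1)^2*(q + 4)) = q^2 - 2*q + 1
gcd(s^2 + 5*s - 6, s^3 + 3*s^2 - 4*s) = s - 1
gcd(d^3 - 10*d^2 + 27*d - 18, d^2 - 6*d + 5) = d - 1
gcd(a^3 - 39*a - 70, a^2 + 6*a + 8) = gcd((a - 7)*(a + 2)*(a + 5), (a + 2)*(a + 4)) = a + 2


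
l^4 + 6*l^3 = l^3*(l + 6)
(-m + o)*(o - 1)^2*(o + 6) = -m*o^3 - 4*m*o^2 + 11*m*o - 6*m + o^4 + 4*o^3 - 11*o^2 + 6*o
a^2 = a^2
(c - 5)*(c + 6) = c^2 + c - 30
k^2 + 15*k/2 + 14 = (k + 7/2)*(k + 4)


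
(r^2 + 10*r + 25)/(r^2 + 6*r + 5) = (r + 5)/(r + 1)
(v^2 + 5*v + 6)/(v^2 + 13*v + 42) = (v^2 + 5*v + 6)/(v^2 + 13*v + 42)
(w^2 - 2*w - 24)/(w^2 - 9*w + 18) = (w + 4)/(w - 3)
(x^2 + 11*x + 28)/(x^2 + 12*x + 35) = (x + 4)/(x + 5)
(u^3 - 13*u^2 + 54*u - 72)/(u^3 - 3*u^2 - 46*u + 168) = (u - 3)/(u + 7)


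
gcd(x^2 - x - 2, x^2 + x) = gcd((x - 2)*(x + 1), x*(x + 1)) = x + 1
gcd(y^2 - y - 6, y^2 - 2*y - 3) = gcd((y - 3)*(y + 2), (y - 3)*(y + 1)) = y - 3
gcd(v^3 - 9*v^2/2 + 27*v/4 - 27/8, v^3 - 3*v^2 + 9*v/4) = v^2 - 3*v + 9/4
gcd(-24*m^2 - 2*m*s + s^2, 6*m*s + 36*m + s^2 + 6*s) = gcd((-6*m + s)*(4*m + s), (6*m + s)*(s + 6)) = 1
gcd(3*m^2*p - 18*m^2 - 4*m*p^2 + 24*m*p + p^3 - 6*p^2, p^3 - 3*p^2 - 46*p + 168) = p - 6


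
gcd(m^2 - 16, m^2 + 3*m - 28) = m - 4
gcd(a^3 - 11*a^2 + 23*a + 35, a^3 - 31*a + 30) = a - 5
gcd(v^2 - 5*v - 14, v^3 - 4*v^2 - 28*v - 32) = v + 2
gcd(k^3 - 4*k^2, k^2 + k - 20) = k - 4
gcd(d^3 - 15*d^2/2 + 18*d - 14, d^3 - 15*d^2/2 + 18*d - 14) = d^3 - 15*d^2/2 + 18*d - 14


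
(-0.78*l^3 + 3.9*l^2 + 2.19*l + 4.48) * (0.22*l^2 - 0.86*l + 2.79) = -0.1716*l^5 + 1.5288*l^4 - 5.0484*l^3 + 9.9832*l^2 + 2.2573*l + 12.4992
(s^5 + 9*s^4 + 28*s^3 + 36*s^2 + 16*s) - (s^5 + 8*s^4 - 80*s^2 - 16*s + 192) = s^4 + 28*s^3 + 116*s^2 + 32*s - 192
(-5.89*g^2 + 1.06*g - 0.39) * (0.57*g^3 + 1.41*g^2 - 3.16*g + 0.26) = -3.3573*g^5 - 7.7007*g^4 + 19.8847*g^3 - 5.4309*g^2 + 1.508*g - 0.1014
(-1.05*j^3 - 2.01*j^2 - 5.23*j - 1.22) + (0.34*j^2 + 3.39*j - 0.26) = -1.05*j^3 - 1.67*j^2 - 1.84*j - 1.48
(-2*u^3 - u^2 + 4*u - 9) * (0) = 0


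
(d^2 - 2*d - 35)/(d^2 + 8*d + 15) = (d - 7)/(d + 3)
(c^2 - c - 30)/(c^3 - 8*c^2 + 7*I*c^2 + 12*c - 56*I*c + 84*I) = (c + 5)/(c^2 + c*(-2 + 7*I) - 14*I)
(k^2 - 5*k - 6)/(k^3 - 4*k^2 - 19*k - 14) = (k - 6)/(k^2 - 5*k - 14)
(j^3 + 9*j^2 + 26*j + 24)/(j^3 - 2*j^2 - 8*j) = (j^2 + 7*j + 12)/(j*(j - 4))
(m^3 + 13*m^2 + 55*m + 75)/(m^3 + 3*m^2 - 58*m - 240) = (m^2 + 8*m + 15)/(m^2 - 2*m - 48)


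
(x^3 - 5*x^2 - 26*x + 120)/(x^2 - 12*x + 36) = (x^2 + x - 20)/(x - 6)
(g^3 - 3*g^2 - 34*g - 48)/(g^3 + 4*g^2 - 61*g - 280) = (g^2 + 5*g + 6)/(g^2 + 12*g + 35)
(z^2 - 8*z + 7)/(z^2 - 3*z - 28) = (z - 1)/(z + 4)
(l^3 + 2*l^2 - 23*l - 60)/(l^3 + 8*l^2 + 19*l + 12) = (l - 5)/(l + 1)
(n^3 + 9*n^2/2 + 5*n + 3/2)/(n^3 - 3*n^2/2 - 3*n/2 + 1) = (2*n^2 + 7*n + 3)/(2*n^2 - 5*n + 2)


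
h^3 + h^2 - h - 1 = (h - 1)*(h + 1)^2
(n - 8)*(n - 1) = n^2 - 9*n + 8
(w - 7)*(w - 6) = w^2 - 13*w + 42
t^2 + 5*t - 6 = (t - 1)*(t + 6)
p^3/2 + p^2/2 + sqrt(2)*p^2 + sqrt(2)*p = p*(p/2 + sqrt(2))*(p + 1)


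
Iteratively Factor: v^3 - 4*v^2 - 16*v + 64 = (v + 4)*(v^2 - 8*v + 16) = (v - 4)*(v + 4)*(v - 4)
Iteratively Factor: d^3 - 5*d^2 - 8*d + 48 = (d - 4)*(d^2 - d - 12) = (d - 4)*(d + 3)*(d - 4)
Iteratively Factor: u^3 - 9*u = (u - 3)*(u^2 + 3*u) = (u - 3)*(u + 3)*(u)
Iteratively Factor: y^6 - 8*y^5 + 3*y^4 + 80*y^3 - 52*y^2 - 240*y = (y)*(y^5 - 8*y^4 + 3*y^3 + 80*y^2 - 52*y - 240) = y*(y + 2)*(y^4 - 10*y^3 + 23*y^2 + 34*y - 120) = y*(y - 5)*(y + 2)*(y^3 - 5*y^2 - 2*y + 24) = y*(y - 5)*(y - 4)*(y + 2)*(y^2 - y - 6) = y*(y - 5)*(y - 4)*(y + 2)^2*(y - 3)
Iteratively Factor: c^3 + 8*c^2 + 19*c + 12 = (c + 4)*(c^2 + 4*c + 3) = (c + 1)*(c + 4)*(c + 3)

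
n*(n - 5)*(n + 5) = n^3 - 25*n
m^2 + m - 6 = (m - 2)*(m + 3)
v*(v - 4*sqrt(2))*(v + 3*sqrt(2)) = v^3 - sqrt(2)*v^2 - 24*v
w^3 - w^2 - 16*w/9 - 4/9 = (w - 2)*(w + 1/3)*(w + 2/3)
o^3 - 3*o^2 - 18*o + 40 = (o - 5)*(o - 2)*(o + 4)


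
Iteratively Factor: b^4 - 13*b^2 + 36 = (b - 3)*(b^3 + 3*b^2 - 4*b - 12) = (b - 3)*(b + 2)*(b^2 + b - 6) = (b - 3)*(b + 2)*(b + 3)*(b - 2)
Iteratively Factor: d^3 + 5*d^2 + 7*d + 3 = (d + 3)*(d^2 + 2*d + 1) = (d + 1)*(d + 3)*(d + 1)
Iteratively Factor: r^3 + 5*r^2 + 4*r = (r)*(r^2 + 5*r + 4) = r*(r + 4)*(r + 1)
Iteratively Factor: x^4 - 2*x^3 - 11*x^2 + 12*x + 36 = (x + 2)*(x^3 - 4*x^2 - 3*x + 18) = (x + 2)^2*(x^2 - 6*x + 9) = (x - 3)*(x + 2)^2*(x - 3)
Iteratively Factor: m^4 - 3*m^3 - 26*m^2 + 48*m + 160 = (m - 5)*(m^3 + 2*m^2 - 16*m - 32) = (m - 5)*(m + 2)*(m^2 - 16) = (m - 5)*(m - 4)*(m + 2)*(m + 4)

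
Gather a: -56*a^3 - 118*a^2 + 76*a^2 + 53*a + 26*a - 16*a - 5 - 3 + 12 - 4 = -56*a^3 - 42*a^2 + 63*a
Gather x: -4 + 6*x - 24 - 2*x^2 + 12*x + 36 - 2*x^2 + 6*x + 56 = -4*x^2 + 24*x + 64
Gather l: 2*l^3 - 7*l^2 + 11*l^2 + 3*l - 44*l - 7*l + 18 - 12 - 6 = 2*l^3 + 4*l^2 - 48*l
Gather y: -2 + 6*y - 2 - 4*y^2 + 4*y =-4*y^2 + 10*y - 4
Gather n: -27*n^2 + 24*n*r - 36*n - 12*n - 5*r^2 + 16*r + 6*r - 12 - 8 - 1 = -27*n^2 + n*(24*r - 48) - 5*r^2 + 22*r - 21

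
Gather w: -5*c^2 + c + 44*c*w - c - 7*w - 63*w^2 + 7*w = -5*c^2 + 44*c*w - 63*w^2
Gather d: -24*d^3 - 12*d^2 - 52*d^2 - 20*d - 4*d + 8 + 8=-24*d^3 - 64*d^2 - 24*d + 16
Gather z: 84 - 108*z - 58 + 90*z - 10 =16 - 18*z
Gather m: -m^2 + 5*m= -m^2 + 5*m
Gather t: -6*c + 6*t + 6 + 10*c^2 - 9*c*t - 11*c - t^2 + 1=10*c^2 - 17*c - t^2 + t*(6 - 9*c) + 7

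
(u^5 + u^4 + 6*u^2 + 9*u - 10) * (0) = 0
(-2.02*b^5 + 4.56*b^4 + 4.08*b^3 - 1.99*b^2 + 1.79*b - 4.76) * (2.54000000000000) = -5.1308*b^5 + 11.5824*b^4 + 10.3632*b^3 - 5.0546*b^2 + 4.5466*b - 12.0904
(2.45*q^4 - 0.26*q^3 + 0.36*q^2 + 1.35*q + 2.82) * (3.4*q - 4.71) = 8.33*q^5 - 12.4235*q^4 + 2.4486*q^3 + 2.8944*q^2 + 3.2295*q - 13.2822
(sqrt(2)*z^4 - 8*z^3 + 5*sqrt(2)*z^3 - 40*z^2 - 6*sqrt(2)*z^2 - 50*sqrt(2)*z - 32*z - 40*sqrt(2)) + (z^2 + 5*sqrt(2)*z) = sqrt(2)*z^4 - 8*z^3 + 5*sqrt(2)*z^3 - 39*z^2 - 6*sqrt(2)*z^2 - 45*sqrt(2)*z - 32*z - 40*sqrt(2)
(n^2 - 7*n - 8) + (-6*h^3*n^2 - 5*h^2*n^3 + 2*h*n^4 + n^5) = -6*h^3*n^2 - 5*h^2*n^3 + 2*h*n^4 + n^5 + n^2 - 7*n - 8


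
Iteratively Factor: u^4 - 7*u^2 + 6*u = (u - 2)*(u^3 + 2*u^2 - 3*u) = (u - 2)*(u + 3)*(u^2 - u) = u*(u - 2)*(u + 3)*(u - 1)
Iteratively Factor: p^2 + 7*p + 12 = (p + 4)*(p + 3)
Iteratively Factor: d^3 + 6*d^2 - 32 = (d + 4)*(d^2 + 2*d - 8) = (d + 4)^2*(d - 2)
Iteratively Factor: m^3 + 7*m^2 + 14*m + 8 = (m + 1)*(m^2 + 6*m + 8) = (m + 1)*(m + 4)*(m + 2)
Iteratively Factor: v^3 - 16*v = (v)*(v^2 - 16) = v*(v - 4)*(v + 4)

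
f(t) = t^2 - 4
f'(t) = 2*t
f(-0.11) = -3.99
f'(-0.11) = -0.22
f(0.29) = -3.92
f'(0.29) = 0.58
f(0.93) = -3.14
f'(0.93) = 1.86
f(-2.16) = 0.67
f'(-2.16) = -4.32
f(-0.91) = -3.17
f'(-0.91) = -1.82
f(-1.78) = -0.83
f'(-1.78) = -3.56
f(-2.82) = 3.95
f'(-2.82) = -5.64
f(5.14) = 22.42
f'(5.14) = 10.28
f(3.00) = 5.00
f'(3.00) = 6.00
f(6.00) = 32.00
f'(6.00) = 12.00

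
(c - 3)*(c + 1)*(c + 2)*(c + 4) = c^4 + 4*c^3 - 7*c^2 - 34*c - 24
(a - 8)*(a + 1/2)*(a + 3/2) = a^3 - 6*a^2 - 61*a/4 - 6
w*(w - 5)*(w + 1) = w^3 - 4*w^2 - 5*w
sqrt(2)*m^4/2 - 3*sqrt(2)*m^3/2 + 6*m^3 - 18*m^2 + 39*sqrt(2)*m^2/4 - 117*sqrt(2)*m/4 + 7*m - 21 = (m/2 + sqrt(2))*(m - 3)*(m + 7*sqrt(2)/2)*(sqrt(2)*m + 1)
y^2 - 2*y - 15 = (y - 5)*(y + 3)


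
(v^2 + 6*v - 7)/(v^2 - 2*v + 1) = (v + 7)/(v - 1)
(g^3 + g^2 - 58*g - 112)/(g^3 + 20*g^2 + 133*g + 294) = (g^2 - 6*g - 16)/(g^2 + 13*g + 42)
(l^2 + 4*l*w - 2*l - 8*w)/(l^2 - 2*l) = (l + 4*w)/l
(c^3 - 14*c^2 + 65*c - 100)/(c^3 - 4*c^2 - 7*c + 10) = (c^2 - 9*c + 20)/(c^2 + c - 2)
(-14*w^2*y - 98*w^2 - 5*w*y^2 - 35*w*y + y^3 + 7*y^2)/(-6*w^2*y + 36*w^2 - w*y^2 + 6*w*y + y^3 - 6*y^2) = (-7*w*y - 49*w + y^2 + 7*y)/(-3*w*y + 18*w + y^2 - 6*y)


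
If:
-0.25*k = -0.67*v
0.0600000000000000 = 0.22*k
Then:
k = 0.27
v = 0.10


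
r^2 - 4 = (r - 2)*(r + 2)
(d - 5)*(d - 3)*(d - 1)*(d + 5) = d^4 - 4*d^3 - 22*d^2 + 100*d - 75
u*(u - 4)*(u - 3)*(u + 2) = u^4 - 5*u^3 - 2*u^2 + 24*u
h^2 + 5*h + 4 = (h + 1)*(h + 4)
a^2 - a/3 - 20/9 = (a - 5/3)*(a + 4/3)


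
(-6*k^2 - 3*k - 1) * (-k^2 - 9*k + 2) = 6*k^4 + 57*k^3 + 16*k^2 + 3*k - 2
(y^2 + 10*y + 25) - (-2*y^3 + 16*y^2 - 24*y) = 2*y^3 - 15*y^2 + 34*y + 25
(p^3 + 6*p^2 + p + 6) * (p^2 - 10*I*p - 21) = p^5 + 6*p^4 - 10*I*p^4 - 20*p^3 - 60*I*p^3 - 120*p^2 - 10*I*p^2 - 21*p - 60*I*p - 126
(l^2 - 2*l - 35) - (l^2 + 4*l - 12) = -6*l - 23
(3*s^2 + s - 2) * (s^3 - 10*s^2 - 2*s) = 3*s^5 - 29*s^4 - 18*s^3 + 18*s^2 + 4*s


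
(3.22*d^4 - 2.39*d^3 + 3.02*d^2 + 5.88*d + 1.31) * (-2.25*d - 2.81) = -7.245*d^5 - 3.6707*d^4 - 0.0790999999999995*d^3 - 21.7162*d^2 - 19.4703*d - 3.6811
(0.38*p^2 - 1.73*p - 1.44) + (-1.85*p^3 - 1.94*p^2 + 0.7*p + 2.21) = -1.85*p^3 - 1.56*p^2 - 1.03*p + 0.77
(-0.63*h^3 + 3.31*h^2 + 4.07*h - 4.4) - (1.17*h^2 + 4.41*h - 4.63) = -0.63*h^3 + 2.14*h^2 - 0.34*h + 0.23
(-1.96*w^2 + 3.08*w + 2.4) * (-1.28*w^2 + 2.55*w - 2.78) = 2.5088*w^4 - 8.9404*w^3 + 10.2308*w^2 - 2.4424*w - 6.672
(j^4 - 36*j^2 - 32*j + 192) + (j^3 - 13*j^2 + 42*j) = j^4 + j^3 - 49*j^2 + 10*j + 192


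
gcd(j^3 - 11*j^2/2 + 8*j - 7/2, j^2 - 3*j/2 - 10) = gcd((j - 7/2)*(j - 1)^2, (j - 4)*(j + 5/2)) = 1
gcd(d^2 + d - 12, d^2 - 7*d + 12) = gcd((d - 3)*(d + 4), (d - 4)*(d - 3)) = d - 3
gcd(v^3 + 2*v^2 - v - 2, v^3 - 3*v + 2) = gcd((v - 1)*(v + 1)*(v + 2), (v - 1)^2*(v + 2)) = v^2 + v - 2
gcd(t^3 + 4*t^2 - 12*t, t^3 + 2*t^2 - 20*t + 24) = t^2 + 4*t - 12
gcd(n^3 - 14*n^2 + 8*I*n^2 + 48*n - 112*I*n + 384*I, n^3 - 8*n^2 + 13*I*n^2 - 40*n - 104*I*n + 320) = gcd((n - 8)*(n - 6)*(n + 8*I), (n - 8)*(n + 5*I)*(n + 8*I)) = n^2 + n*(-8 + 8*I) - 64*I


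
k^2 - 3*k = k*(k - 3)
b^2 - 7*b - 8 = (b - 8)*(b + 1)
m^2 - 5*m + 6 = (m - 3)*(m - 2)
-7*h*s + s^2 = s*(-7*h + s)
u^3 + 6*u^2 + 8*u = u*(u + 2)*(u + 4)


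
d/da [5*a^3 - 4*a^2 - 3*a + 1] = 15*a^2 - 8*a - 3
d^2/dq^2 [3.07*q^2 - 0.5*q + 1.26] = 6.14000000000000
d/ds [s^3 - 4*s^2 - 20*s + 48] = 3*s^2 - 8*s - 20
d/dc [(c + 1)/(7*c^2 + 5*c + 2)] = (7*c^2 + 5*c - (c + 1)*(14*c + 5) + 2)/(7*c^2 + 5*c + 2)^2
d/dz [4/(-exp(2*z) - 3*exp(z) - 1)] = (8*exp(z) + 12)*exp(z)/(exp(2*z) + 3*exp(z) + 1)^2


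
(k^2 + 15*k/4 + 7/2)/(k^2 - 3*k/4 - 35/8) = 2*(k + 2)/(2*k - 5)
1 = 1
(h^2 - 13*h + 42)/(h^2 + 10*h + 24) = (h^2 - 13*h + 42)/(h^2 + 10*h + 24)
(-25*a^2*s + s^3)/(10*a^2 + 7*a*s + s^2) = s*(-5*a + s)/(2*a + s)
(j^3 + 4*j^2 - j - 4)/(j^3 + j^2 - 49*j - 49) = (j^2 + 3*j - 4)/(j^2 - 49)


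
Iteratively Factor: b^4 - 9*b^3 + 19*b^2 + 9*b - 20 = (b - 1)*(b^3 - 8*b^2 + 11*b + 20) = (b - 4)*(b - 1)*(b^2 - 4*b - 5) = (b - 4)*(b - 1)*(b + 1)*(b - 5)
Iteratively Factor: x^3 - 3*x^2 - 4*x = (x - 4)*(x^2 + x) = x*(x - 4)*(x + 1)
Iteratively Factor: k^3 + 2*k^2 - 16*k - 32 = (k + 2)*(k^2 - 16) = (k - 4)*(k + 2)*(k + 4)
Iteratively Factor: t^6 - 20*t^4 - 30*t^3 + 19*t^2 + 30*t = (t)*(t^5 - 20*t^3 - 30*t^2 + 19*t + 30) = t*(t + 2)*(t^4 - 2*t^3 - 16*t^2 + 2*t + 15) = t*(t + 2)*(t + 3)*(t^3 - 5*t^2 - t + 5) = t*(t + 1)*(t + 2)*(t + 3)*(t^2 - 6*t + 5) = t*(t - 5)*(t + 1)*(t + 2)*(t + 3)*(t - 1)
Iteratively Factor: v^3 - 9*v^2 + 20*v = (v - 5)*(v^2 - 4*v) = (v - 5)*(v - 4)*(v)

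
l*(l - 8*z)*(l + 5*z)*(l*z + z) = l^4*z - 3*l^3*z^2 + l^3*z - 40*l^2*z^3 - 3*l^2*z^2 - 40*l*z^3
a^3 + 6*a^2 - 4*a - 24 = (a - 2)*(a + 2)*(a + 6)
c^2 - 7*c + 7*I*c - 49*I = (c - 7)*(c + 7*I)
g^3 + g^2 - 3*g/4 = g*(g - 1/2)*(g + 3/2)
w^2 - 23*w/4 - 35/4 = (w - 7)*(w + 5/4)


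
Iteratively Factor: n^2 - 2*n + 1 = (n - 1)*(n - 1)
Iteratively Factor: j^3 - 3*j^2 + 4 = (j - 2)*(j^2 - j - 2) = (j - 2)*(j + 1)*(j - 2)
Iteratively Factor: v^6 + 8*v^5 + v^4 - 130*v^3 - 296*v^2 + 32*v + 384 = (v - 4)*(v^5 + 12*v^4 + 49*v^3 + 66*v^2 - 32*v - 96) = (v - 4)*(v + 3)*(v^4 + 9*v^3 + 22*v^2 - 32) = (v - 4)*(v + 3)*(v + 4)*(v^3 + 5*v^2 + 2*v - 8) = (v - 4)*(v - 1)*(v + 3)*(v + 4)*(v^2 + 6*v + 8) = (v - 4)*(v - 1)*(v + 2)*(v + 3)*(v + 4)*(v + 4)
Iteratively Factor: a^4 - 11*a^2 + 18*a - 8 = (a - 1)*(a^3 + a^2 - 10*a + 8) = (a - 2)*(a - 1)*(a^2 + 3*a - 4) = (a - 2)*(a - 1)^2*(a + 4)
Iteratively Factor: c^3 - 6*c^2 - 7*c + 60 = (c + 3)*(c^2 - 9*c + 20) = (c - 5)*(c + 3)*(c - 4)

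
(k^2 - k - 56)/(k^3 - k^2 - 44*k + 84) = (k - 8)/(k^2 - 8*k + 12)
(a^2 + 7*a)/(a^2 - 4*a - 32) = a*(a + 7)/(a^2 - 4*a - 32)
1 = 1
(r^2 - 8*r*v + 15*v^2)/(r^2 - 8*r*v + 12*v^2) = (r^2 - 8*r*v + 15*v^2)/(r^2 - 8*r*v + 12*v^2)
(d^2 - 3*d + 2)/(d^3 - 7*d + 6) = 1/(d + 3)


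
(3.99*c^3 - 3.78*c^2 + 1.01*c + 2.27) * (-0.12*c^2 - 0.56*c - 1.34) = -0.4788*c^5 - 1.7808*c^4 - 3.351*c^3 + 4.2272*c^2 - 2.6246*c - 3.0418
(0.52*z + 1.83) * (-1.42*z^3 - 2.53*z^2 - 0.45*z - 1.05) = -0.7384*z^4 - 3.9142*z^3 - 4.8639*z^2 - 1.3695*z - 1.9215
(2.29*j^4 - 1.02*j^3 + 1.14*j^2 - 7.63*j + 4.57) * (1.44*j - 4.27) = 3.2976*j^5 - 11.2471*j^4 + 5.997*j^3 - 15.855*j^2 + 39.1609*j - 19.5139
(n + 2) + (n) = 2*n + 2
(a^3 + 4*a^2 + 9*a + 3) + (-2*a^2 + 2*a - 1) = a^3 + 2*a^2 + 11*a + 2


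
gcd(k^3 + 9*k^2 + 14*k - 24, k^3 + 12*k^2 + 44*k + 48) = k^2 + 10*k + 24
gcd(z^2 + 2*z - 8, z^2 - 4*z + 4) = z - 2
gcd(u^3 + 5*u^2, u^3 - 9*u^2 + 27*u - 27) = 1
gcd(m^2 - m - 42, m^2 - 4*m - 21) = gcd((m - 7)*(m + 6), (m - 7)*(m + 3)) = m - 7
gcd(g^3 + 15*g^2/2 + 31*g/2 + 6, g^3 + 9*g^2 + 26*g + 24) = g^2 + 7*g + 12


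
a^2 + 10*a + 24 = (a + 4)*(a + 6)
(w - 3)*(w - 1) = w^2 - 4*w + 3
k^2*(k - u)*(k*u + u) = k^4*u - k^3*u^2 + k^3*u - k^2*u^2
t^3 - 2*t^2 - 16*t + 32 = (t - 4)*(t - 2)*(t + 4)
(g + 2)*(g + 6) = g^2 + 8*g + 12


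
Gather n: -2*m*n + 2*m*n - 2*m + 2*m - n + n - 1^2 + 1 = 0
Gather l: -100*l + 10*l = -90*l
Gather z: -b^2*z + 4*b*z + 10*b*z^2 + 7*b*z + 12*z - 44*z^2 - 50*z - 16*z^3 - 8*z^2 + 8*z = -16*z^3 + z^2*(10*b - 52) + z*(-b^2 + 11*b - 30)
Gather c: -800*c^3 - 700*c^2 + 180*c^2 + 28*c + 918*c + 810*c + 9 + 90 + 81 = -800*c^3 - 520*c^2 + 1756*c + 180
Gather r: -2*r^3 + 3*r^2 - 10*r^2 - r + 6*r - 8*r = -2*r^3 - 7*r^2 - 3*r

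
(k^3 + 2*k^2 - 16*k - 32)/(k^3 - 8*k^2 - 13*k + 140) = (k^2 - 2*k - 8)/(k^2 - 12*k + 35)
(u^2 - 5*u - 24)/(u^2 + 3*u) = (u - 8)/u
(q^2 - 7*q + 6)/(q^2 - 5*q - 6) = (q - 1)/(q + 1)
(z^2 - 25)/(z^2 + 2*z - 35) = (z + 5)/(z + 7)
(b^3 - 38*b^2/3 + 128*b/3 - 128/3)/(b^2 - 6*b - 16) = (3*b^2 - 14*b + 16)/(3*(b + 2))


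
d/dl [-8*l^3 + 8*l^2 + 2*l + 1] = -24*l^2 + 16*l + 2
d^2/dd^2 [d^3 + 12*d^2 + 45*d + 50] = 6*d + 24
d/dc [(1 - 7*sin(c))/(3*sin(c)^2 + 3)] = -(2*sin(c) + 7*cos(c)^2)*cos(c)/(3*(sin(c)^2 + 1)^2)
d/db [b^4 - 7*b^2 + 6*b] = 4*b^3 - 14*b + 6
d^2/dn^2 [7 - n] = 0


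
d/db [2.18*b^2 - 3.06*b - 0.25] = 4.36*b - 3.06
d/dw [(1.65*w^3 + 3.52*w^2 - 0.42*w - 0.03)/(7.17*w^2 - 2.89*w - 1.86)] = (11.8305*w^4 - 9.53699999999999*w^3 - 16.3684*w^2 - 12.6642*w + 0.6945)/(51.4089*w^4 - 41.4426*w^3 - 18.3203*w^2 + 10.7508*w + 3.4596)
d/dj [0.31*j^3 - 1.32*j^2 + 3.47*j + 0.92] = 0.93*j^2 - 2.64*j + 3.47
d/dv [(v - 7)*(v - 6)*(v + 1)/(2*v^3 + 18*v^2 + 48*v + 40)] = (21*v^3 - 52*v^2 - 511*v - 214)/(2*(v^5 + 16*v^4 + 97*v^3 + 278*v^2 + 380*v + 200))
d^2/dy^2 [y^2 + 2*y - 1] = 2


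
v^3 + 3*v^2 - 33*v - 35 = (v - 5)*(v + 1)*(v + 7)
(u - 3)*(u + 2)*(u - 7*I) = u^3 - u^2 - 7*I*u^2 - 6*u + 7*I*u + 42*I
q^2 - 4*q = q*(q - 4)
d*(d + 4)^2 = d^3 + 8*d^2 + 16*d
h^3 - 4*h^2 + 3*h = h*(h - 3)*(h - 1)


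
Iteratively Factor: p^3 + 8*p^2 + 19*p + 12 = (p + 3)*(p^2 + 5*p + 4) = (p + 3)*(p + 4)*(p + 1)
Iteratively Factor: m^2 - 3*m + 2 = (m - 2)*(m - 1)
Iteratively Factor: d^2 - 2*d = (d - 2)*(d)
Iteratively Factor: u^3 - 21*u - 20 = (u - 5)*(u^2 + 5*u + 4) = (u - 5)*(u + 1)*(u + 4)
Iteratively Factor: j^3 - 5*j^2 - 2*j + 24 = (j - 3)*(j^2 - 2*j - 8) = (j - 4)*(j - 3)*(j + 2)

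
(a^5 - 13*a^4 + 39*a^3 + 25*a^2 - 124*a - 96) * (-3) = -3*a^5 + 39*a^4 - 117*a^3 - 75*a^2 + 372*a + 288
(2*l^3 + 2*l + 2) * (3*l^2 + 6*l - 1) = 6*l^5 + 12*l^4 + 4*l^3 + 18*l^2 + 10*l - 2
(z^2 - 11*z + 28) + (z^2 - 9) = 2*z^2 - 11*z + 19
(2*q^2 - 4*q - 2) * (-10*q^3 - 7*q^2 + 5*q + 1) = -20*q^5 + 26*q^4 + 58*q^3 - 4*q^2 - 14*q - 2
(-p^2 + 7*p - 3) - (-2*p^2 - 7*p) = p^2 + 14*p - 3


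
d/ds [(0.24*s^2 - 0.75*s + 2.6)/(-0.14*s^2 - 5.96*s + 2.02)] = (-1.5354*s^2 + 1.6976*s + 13.981)/(0.0196*s^4 + 1.6688*s^3 + 34.956*s^2 - 24.0784*s + 4.0804)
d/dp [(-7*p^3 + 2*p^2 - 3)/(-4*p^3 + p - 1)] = (p*(21*p - 4)*(4*p^3 - p + 1) - (12*p^2 - 1)*(7*p^3 - 2*p^2 + 3))/(4*p^3 - p + 1)^2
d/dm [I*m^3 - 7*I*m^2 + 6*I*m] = I*(3*m^2 - 14*m + 6)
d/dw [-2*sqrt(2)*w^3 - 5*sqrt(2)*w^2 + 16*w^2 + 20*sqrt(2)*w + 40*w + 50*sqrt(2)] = -6*sqrt(2)*w^2 - 10*sqrt(2)*w + 32*w + 20*sqrt(2) + 40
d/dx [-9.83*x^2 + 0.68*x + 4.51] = 0.68 - 19.66*x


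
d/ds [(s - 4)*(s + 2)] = 2*s - 2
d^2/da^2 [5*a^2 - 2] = 10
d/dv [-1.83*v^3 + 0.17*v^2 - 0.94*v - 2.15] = -5.49*v^2 + 0.34*v - 0.94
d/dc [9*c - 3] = 9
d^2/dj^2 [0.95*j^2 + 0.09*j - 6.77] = 1.90000000000000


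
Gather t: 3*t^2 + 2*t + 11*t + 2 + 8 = 3*t^2 + 13*t + 10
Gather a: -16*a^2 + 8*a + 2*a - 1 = -16*a^2 + 10*a - 1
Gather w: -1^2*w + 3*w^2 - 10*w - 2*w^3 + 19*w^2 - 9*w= -2*w^3 + 22*w^2 - 20*w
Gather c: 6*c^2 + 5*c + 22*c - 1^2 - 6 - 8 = 6*c^2 + 27*c - 15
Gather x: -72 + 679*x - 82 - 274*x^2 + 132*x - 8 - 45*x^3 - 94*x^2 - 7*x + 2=-45*x^3 - 368*x^2 + 804*x - 160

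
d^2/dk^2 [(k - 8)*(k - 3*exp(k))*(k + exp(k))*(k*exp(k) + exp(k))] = (k^4 - 8*k^3*exp(k) + k^3 - 27*k^2*exp(2*k) + 32*k^2*exp(k) - 38*k^2 + 153*k*exp(2*k) + 164*k*exp(k) - 74*k + 336*exp(2*k) + 92*exp(k) - 16)*exp(k)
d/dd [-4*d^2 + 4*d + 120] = 4 - 8*d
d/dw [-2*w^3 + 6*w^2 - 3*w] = -6*w^2 + 12*w - 3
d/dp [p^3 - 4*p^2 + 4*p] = 3*p^2 - 8*p + 4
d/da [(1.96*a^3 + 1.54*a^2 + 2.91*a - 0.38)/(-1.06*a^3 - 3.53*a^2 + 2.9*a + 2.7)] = (-5.2864*a^4 + 17.5372*a^3 + 29.4059*a^2 + 5.6332*a + 8.959)/(1.1236*a^6 + 7.4836*a^5 + 6.3129*a^4 - 26.198*a^3 - 10.652*a^2 + 15.66*a + 7.29)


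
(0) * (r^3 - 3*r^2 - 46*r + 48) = 0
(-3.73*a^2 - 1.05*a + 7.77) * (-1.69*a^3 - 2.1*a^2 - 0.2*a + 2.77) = 6.3037*a^5 + 9.6075*a^4 - 10.1803*a^3 - 26.4391*a^2 - 4.4625*a + 21.5229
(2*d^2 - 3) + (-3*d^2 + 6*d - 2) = -d^2 + 6*d - 5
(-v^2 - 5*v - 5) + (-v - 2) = -v^2 - 6*v - 7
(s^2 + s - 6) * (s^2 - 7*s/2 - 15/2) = s^4 - 5*s^3/2 - 17*s^2 + 27*s/2 + 45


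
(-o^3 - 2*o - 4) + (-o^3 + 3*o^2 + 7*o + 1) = -2*o^3 + 3*o^2 + 5*o - 3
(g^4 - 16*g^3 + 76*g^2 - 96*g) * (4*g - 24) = 4*g^5 - 88*g^4 + 688*g^3 - 2208*g^2 + 2304*g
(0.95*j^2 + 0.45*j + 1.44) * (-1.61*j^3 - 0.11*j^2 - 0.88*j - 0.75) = -1.5295*j^5 - 0.829*j^4 - 3.2039*j^3 - 1.2669*j^2 - 1.6047*j - 1.08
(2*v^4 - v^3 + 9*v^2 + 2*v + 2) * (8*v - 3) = 16*v^5 - 14*v^4 + 75*v^3 - 11*v^2 + 10*v - 6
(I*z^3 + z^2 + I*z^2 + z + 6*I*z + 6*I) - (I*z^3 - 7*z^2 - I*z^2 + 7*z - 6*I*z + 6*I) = 8*z^2 + 2*I*z^2 - 6*z + 12*I*z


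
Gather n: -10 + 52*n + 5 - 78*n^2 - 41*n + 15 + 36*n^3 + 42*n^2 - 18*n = 36*n^3 - 36*n^2 - 7*n + 10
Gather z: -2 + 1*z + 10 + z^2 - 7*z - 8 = z^2 - 6*z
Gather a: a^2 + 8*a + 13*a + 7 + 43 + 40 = a^2 + 21*a + 90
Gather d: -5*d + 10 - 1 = 9 - 5*d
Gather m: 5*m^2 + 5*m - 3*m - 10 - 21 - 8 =5*m^2 + 2*m - 39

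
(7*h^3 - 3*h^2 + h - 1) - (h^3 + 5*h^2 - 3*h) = 6*h^3 - 8*h^2 + 4*h - 1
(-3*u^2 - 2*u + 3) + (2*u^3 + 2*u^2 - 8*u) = 2*u^3 - u^2 - 10*u + 3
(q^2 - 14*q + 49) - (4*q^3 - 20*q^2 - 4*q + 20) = -4*q^3 + 21*q^2 - 10*q + 29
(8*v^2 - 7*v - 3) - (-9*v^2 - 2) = 17*v^2 - 7*v - 1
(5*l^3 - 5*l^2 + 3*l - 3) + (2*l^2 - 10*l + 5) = 5*l^3 - 3*l^2 - 7*l + 2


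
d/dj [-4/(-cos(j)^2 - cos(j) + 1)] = 4*(2*cos(j) + 1)*sin(j)/(-sin(j)^2 + cos(j))^2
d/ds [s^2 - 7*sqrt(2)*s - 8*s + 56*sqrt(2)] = 2*s - 7*sqrt(2) - 8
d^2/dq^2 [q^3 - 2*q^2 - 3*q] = 6*q - 4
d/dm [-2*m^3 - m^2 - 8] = 2*m*(-3*m - 1)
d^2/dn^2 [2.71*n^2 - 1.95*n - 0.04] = 5.42000000000000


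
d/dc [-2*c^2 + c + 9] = 1 - 4*c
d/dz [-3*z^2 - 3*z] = -6*z - 3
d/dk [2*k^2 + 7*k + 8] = 4*k + 7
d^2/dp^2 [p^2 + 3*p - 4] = 2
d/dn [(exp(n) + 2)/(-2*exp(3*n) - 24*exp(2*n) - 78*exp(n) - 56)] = (exp(3*n) + 9*exp(2*n) + 24*exp(n) + 25)*exp(n)/(exp(6*n) + 24*exp(5*n) + 222*exp(4*n) + 992*exp(3*n) + 2193*exp(2*n) + 2184*exp(n) + 784)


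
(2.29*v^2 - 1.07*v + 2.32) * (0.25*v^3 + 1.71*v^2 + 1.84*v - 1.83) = 0.5725*v^5 + 3.6484*v^4 + 2.9639*v^3 - 2.1923*v^2 + 6.2269*v - 4.2456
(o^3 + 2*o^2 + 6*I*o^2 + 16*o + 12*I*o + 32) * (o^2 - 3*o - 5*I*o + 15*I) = o^5 - o^4 + I*o^4 + 40*o^3 - I*o^3 - 46*o^2 - 86*I*o^2 - 276*o + 80*I*o + 480*I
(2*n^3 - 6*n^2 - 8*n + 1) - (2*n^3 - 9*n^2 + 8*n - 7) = 3*n^2 - 16*n + 8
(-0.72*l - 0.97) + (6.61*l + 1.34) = 5.89*l + 0.37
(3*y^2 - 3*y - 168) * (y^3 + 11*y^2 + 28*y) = 3*y^5 + 30*y^4 - 117*y^3 - 1932*y^2 - 4704*y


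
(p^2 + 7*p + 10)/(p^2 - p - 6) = (p + 5)/(p - 3)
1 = 1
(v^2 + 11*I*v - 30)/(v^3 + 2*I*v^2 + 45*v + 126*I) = (v + 5*I)/(v^2 - 4*I*v + 21)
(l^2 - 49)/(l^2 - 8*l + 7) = (l + 7)/(l - 1)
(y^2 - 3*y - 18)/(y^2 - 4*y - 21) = (y - 6)/(y - 7)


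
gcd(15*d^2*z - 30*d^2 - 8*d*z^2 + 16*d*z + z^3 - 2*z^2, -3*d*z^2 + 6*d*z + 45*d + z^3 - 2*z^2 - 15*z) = -3*d + z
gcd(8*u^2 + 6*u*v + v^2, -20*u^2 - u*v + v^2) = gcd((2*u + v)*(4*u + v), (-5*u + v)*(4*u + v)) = 4*u + v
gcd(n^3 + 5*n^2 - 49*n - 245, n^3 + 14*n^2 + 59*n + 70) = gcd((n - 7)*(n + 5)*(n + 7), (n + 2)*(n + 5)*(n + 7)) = n^2 + 12*n + 35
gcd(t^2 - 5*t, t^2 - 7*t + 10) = t - 5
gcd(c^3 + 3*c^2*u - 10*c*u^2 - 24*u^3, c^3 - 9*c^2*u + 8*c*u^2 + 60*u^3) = c + 2*u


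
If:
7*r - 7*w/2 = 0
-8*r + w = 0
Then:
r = 0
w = 0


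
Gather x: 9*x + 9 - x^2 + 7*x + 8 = -x^2 + 16*x + 17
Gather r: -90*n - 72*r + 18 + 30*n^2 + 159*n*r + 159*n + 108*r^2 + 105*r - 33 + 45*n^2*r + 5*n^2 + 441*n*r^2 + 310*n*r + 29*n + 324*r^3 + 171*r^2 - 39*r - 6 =35*n^2 + 98*n + 324*r^3 + r^2*(441*n + 279) + r*(45*n^2 + 469*n - 6) - 21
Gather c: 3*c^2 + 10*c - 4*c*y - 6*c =3*c^2 + c*(4 - 4*y)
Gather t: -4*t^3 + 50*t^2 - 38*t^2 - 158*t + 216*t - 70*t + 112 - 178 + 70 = -4*t^3 + 12*t^2 - 12*t + 4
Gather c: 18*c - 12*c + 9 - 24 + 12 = 6*c - 3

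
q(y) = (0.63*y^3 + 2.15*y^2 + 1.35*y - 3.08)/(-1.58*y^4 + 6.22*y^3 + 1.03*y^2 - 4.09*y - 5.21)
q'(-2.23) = 0.03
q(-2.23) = 0.02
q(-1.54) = 0.08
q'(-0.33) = -0.56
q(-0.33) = 0.83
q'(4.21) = 7.57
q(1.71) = 1.03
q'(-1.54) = 0.21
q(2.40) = 0.87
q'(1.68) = -1.24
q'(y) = (1.89*y^2 + 4.3*y + 1.35)/(-1.58*y^4 + 6.22*y^3 + 1.03*y^2 - 4.09*y - 5.21) + (0.63*y^3 + 2.15*y^2 + 1.35*y - 3.08)*(6.32*y^3 - 18.66*y^2 - 2.06*y + 4.09)/(-1.58*y^4 + 6.22*y^3 + 1.03*y^2 - 4.09*y - 5.21)^2 = (0.9954*y^6 + 6.794*y^5 - 6.3251*y^4 - 41.413*y^3 + 37.4419*y^2 - 16.0582*y - 19.6307)/(2.4964*y^8 - 19.6552*y^7 + 35.4336*y^6 + 25.7376*y^5 - 33.3551*y^4 - 73.2378*y^3 + 5.9955*y^2 + 42.6178*y + 27.1441)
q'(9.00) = 0.03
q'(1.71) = -1.06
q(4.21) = -2.41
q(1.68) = 1.07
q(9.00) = -0.11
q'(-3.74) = -0.00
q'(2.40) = 0.18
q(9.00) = -0.11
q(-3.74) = 0.02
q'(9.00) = 0.03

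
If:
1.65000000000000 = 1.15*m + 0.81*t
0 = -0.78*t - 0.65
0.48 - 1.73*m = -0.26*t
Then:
No Solution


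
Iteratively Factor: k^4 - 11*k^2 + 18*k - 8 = (k - 1)*(k^3 + k^2 - 10*k + 8) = (k - 2)*(k - 1)*(k^2 + 3*k - 4) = (k - 2)*(k - 1)^2*(k + 4)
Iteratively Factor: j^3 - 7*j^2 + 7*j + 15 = (j - 3)*(j^2 - 4*j - 5) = (j - 5)*(j - 3)*(j + 1)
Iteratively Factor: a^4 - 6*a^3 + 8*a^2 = (a - 4)*(a^3 - 2*a^2) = a*(a - 4)*(a^2 - 2*a) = a*(a - 4)*(a - 2)*(a)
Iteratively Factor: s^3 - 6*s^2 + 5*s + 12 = (s - 3)*(s^2 - 3*s - 4) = (s - 4)*(s - 3)*(s + 1)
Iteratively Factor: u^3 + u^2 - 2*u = (u - 1)*(u^2 + 2*u) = u*(u - 1)*(u + 2)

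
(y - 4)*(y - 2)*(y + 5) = y^3 - y^2 - 22*y + 40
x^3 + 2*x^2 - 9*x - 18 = (x - 3)*(x + 2)*(x + 3)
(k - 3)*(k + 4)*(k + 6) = k^3 + 7*k^2 - 6*k - 72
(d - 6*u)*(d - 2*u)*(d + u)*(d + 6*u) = d^4 - d^3*u - 38*d^2*u^2 + 36*d*u^3 + 72*u^4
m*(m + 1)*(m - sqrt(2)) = m^3 - sqrt(2)*m^2 + m^2 - sqrt(2)*m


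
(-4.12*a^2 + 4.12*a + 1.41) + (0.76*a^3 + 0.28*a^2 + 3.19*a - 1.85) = 0.76*a^3 - 3.84*a^2 + 7.31*a - 0.44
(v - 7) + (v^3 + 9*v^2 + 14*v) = v^3 + 9*v^2 + 15*v - 7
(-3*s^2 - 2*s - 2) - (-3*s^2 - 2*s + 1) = -3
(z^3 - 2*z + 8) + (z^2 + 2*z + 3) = z^3 + z^2 + 11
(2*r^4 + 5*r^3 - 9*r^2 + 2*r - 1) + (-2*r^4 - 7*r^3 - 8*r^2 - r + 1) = -2*r^3 - 17*r^2 + r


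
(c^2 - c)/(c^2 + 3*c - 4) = c/(c + 4)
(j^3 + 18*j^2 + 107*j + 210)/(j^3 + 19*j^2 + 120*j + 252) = (j + 5)/(j + 6)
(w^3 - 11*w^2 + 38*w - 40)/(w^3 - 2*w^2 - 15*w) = (w^2 - 6*w + 8)/(w*(w + 3))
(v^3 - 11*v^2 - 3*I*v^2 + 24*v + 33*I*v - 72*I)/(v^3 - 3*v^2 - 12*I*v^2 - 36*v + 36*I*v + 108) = (v^2 - v*(8 + 3*I) + 24*I)/(v^2 - 12*I*v - 36)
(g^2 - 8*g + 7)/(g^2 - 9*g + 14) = (g - 1)/(g - 2)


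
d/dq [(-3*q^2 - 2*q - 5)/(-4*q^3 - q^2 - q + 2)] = (2*(3*q + 1)*(4*q^3 + q^2 + q - 2) - (3*q^2 + 2*q + 5)*(12*q^2 + 2*q + 1))/(4*q^3 + q^2 + q - 2)^2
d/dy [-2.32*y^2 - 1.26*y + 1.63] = -4.64*y - 1.26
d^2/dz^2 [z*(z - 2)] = 2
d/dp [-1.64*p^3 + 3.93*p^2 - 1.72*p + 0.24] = -4.92*p^2 + 7.86*p - 1.72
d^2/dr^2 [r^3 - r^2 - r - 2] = 6*r - 2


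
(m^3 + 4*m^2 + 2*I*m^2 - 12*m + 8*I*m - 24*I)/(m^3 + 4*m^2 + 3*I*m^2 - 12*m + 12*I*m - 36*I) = (m + 2*I)/(m + 3*I)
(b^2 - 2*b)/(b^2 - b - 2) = b/(b + 1)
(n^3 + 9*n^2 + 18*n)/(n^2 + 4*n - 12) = n*(n + 3)/(n - 2)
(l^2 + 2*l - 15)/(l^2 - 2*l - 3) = (l + 5)/(l + 1)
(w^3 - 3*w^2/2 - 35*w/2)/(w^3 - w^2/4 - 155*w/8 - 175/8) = 4*w/(4*w + 5)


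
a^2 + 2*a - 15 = (a - 3)*(a + 5)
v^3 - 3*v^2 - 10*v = v*(v - 5)*(v + 2)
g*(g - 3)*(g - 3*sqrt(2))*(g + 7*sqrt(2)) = g^4 - 3*g^3 + 4*sqrt(2)*g^3 - 42*g^2 - 12*sqrt(2)*g^2 + 126*g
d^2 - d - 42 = (d - 7)*(d + 6)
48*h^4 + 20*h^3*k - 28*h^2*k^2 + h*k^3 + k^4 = (-4*h + k)*(-2*h + k)*(h + k)*(6*h + k)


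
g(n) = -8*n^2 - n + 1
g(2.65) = -57.83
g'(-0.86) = 12.76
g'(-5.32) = 84.12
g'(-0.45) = 6.20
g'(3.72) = -60.52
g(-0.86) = -4.06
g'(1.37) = -22.92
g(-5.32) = -220.10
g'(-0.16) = 1.56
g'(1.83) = -30.28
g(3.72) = -113.43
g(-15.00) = -1784.00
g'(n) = -16*n - 1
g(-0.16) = 0.96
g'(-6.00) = 95.00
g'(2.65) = -43.40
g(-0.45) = -0.17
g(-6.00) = -281.00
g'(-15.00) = 239.00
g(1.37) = -15.39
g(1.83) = -27.62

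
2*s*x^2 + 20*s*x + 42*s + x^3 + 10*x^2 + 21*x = (2*s + x)*(x + 3)*(x + 7)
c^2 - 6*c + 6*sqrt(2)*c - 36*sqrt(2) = (c - 6)*(c + 6*sqrt(2))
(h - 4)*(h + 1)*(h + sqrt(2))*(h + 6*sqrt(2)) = h^4 - 3*h^3 + 7*sqrt(2)*h^3 - 21*sqrt(2)*h^2 + 8*h^2 - 28*sqrt(2)*h - 36*h - 48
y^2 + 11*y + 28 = (y + 4)*(y + 7)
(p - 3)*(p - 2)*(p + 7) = p^3 + 2*p^2 - 29*p + 42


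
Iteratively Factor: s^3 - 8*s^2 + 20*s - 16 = (s - 2)*(s^2 - 6*s + 8) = (s - 2)^2*(s - 4)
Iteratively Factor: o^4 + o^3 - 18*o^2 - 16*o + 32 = (o - 1)*(o^3 + 2*o^2 - 16*o - 32) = (o - 4)*(o - 1)*(o^2 + 6*o + 8) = (o - 4)*(o - 1)*(o + 4)*(o + 2)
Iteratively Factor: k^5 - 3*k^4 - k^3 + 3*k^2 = (k - 3)*(k^4 - k^2) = (k - 3)*(k - 1)*(k^3 + k^2) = (k - 3)*(k - 1)*(k + 1)*(k^2) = k*(k - 3)*(k - 1)*(k + 1)*(k)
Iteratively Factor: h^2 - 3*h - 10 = (h - 5)*(h + 2)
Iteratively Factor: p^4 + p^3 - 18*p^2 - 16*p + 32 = (p + 4)*(p^3 - 3*p^2 - 6*p + 8) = (p - 1)*(p + 4)*(p^2 - 2*p - 8) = (p - 4)*(p - 1)*(p + 4)*(p + 2)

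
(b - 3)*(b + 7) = b^2 + 4*b - 21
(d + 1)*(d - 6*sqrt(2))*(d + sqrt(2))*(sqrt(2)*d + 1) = sqrt(2)*d^4 - 9*d^3 + sqrt(2)*d^3 - 17*sqrt(2)*d^2 - 9*d^2 - 17*sqrt(2)*d - 12*d - 12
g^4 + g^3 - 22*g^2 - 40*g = g*(g - 5)*(g + 2)*(g + 4)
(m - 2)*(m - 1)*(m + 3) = m^3 - 7*m + 6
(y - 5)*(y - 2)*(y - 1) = y^3 - 8*y^2 + 17*y - 10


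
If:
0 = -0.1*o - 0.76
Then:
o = -7.60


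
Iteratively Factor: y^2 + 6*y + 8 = (y + 2)*(y + 4)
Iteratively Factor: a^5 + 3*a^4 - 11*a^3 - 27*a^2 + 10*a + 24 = (a + 2)*(a^4 + a^3 - 13*a^2 - a + 12) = (a + 2)*(a + 4)*(a^3 - 3*a^2 - a + 3) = (a - 3)*(a + 2)*(a + 4)*(a^2 - 1) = (a - 3)*(a - 1)*(a + 2)*(a + 4)*(a + 1)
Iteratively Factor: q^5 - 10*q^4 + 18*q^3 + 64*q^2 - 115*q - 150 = (q - 5)*(q^4 - 5*q^3 - 7*q^2 + 29*q + 30) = (q - 5)*(q + 2)*(q^3 - 7*q^2 + 7*q + 15) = (q - 5)*(q + 1)*(q + 2)*(q^2 - 8*q + 15) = (q - 5)^2*(q + 1)*(q + 2)*(q - 3)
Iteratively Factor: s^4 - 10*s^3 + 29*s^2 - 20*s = (s - 4)*(s^3 - 6*s^2 + 5*s) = (s - 4)*(s - 1)*(s^2 - 5*s) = (s - 5)*(s - 4)*(s - 1)*(s)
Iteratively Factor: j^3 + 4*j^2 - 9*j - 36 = (j - 3)*(j^2 + 7*j + 12) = (j - 3)*(j + 3)*(j + 4)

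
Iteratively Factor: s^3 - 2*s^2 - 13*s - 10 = (s + 1)*(s^2 - 3*s - 10) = (s - 5)*(s + 1)*(s + 2)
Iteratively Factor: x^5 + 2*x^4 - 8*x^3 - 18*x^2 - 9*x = (x + 3)*(x^4 - x^3 - 5*x^2 - 3*x) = (x - 3)*(x + 3)*(x^3 + 2*x^2 + x) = x*(x - 3)*(x + 3)*(x^2 + 2*x + 1) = x*(x - 3)*(x + 1)*(x + 3)*(x + 1)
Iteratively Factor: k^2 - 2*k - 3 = (k + 1)*(k - 3)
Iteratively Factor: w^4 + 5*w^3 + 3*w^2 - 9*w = (w)*(w^3 + 5*w^2 + 3*w - 9) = w*(w + 3)*(w^2 + 2*w - 3) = w*(w - 1)*(w + 3)*(w + 3)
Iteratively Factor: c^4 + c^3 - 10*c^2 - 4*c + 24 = (c - 2)*(c^3 + 3*c^2 - 4*c - 12) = (c - 2)*(c + 3)*(c^2 - 4) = (c - 2)^2*(c + 3)*(c + 2)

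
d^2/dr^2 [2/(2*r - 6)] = 2/(r - 3)^3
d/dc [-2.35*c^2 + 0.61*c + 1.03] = 0.61 - 4.7*c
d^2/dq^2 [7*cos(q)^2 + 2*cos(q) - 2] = -2*cos(q) - 14*cos(2*q)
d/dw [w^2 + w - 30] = 2*w + 1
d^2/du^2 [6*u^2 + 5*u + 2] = 12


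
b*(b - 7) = b^2 - 7*b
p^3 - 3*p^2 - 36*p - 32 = (p - 8)*(p + 1)*(p + 4)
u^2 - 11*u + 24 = (u - 8)*(u - 3)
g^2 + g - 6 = (g - 2)*(g + 3)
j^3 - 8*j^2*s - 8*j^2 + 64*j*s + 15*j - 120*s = (j - 5)*(j - 3)*(j - 8*s)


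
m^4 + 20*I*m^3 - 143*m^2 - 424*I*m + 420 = (m + 2*I)*(m + 5*I)*(m + 6*I)*(m + 7*I)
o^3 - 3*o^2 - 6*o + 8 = (o - 4)*(o - 1)*(o + 2)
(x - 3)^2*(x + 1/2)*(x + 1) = x^4 - 9*x^3/2 + x^2/2 + 21*x/2 + 9/2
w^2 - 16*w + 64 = (w - 8)^2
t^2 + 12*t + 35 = (t + 5)*(t + 7)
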